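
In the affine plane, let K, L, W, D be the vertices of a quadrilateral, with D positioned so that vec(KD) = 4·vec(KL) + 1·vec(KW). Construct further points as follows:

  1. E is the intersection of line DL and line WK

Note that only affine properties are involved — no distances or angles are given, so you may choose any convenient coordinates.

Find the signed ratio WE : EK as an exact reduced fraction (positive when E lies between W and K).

Choose coordinates K = (0, 0), L = (1, 0), W = (0, 1), D = (4, 1).
1. E is the intersection of line DL and line WK ⇒ E = (0, -1/3)
E = W + t·(K−W) with t = 4/3, so WE:EK = t:(1−t) = 4/3:-1/3

WE:EK = -4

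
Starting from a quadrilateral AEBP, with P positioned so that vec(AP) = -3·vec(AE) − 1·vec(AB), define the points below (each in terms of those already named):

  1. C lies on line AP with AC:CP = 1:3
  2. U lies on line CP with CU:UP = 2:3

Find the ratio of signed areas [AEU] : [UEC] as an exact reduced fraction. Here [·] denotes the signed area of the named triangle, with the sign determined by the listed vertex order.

[AEU]:[UEC] = -11/6

Choose coordinates A = (0, 0), E = (1, 0), B = (0, 1), P = (-3, -1).
1. C lies on line AP with AC:CP = 1:3 ⇒ C = (-3/4, -1/4)
2. U lies on line CP with CU:UP = 2:3 ⇒ U = (-33/20, -11/20)
2·[AEU] = -11/20, 2·[UEC] = 3/10
[AEU]:[UEC] = -11/20:3/10 = -11/6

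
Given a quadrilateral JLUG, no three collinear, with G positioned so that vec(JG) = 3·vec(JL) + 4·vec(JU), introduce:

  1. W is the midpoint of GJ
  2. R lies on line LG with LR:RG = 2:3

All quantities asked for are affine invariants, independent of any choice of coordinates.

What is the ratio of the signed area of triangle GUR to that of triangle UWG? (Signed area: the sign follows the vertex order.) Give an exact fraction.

[GUR]:[UWG] = 12/5

Work in coordinates with J = (0, 0), L = (1, 0), U = (0, 1), G = (3, 4).
1. W is the midpoint of GJ ⇒ W = (3/2, 2)
2. R lies on line LG with LR:RG = 2:3 ⇒ R = (9/5, 8/5)
2·[GUR] = 18/5, 2·[UWG] = 3/2
[GUR]:[UWG] = 18/5:3/2 = 12/5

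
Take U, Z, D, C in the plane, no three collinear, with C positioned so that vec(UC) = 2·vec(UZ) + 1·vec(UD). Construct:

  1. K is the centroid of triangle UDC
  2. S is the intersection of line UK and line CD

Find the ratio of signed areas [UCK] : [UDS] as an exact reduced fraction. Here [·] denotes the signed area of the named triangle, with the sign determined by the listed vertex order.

Assign U = (0, 0), Z = (1, 0), D = (0, 1), C = (2, 1) — the answer is frame-independent, so this choice is without loss of generality.
1. K is the centroid of triangle UDC ⇒ K = (2/3, 2/3)
2. S is the intersection of line UK and line CD ⇒ S = (1, 1)
2·[UCK] = 2/3, 2·[UDS] = -1
[UCK]:[UDS] = 2/3:-1 = -2/3

[UCK]:[UDS] = -2/3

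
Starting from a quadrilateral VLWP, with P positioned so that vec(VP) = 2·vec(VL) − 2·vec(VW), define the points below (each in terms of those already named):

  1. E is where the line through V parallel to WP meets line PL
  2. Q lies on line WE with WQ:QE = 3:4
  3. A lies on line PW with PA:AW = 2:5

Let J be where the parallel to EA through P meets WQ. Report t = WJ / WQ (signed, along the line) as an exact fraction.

Work in coordinates with V = (0, 0), L = (1, 0), W = (0, 1), P = (2, -2).
1. E is where the line through V parallel to WP meets line PL ⇒ E = (4, -6)
2. Q lies on line WE with WQ:QE = 3:4 ⇒ Q = (12/7, -2)
3. A lies on line PW with PA:AW = 2:5 ⇒ A = (10/7, -8/7)
through P parallel to EA: direction (-18/7, 34/7); meets WQ at J = (28/5, -44/5)
J = W + t·(Q−W) with t = 49/15

t = 49/15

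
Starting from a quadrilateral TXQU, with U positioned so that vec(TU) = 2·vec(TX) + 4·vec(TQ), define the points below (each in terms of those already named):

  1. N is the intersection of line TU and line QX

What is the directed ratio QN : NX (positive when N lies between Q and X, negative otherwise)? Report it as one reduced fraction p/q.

Assign T = (0, 0), X = (1, 0), Q = (0, 1), U = (2, 4) — the answer is frame-independent, so this choice is without loss of generality.
1. N is the intersection of line TU and line QX ⇒ N = (1/3, 2/3)
N = Q + t·(X−Q) with t = 1/3, so QN:NX = t:(1−t) = 1/3:2/3

QN:NX = 1/2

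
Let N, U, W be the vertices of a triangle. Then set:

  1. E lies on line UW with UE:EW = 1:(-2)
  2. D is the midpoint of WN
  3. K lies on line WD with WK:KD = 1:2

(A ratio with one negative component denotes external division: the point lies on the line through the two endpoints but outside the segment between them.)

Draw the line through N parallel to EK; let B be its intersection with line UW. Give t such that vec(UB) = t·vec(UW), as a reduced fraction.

Choose coordinates N = (0, 0), U = (1, 0), W = (0, 1).
1. E lies on line UW with UE:EW = 1:(-2) ⇒ E = (2, -1)
2. D is the midpoint of WN ⇒ D = (0, 1/2)
3. K lies on line WD with WK:KD = 1:2 ⇒ K = (0, 5/6)
through N parallel to EK: direction (-2, 11/6); meets UW at B = (12, -11)
B = U + t·(W−U) with t = -11

t = -11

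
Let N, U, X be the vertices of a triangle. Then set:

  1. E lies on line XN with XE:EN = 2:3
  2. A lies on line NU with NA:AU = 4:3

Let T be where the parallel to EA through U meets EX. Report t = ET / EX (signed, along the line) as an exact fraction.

t = 9/8

Choose coordinates N = (0, 0), U = (1, 0), X = (0, 1).
1. E lies on line XN with XE:EN = 2:3 ⇒ E = (0, 3/5)
2. A lies on line NU with NA:AU = 4:3 ⇒ A = (4/7, 0)
through U parallel to EA: direction (4/7, -3/5); meets EX at T = (0, 21/20)
T = E + t·(X−E) with t = 9/8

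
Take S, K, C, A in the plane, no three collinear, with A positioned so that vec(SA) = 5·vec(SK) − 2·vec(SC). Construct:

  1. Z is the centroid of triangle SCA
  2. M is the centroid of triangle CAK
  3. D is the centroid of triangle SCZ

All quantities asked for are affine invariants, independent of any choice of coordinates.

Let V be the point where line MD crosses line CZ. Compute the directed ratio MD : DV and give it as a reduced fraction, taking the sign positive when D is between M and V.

Assign S = (0, 0), K = (1, 0), C = (0, 1), A = (5, -2) — the answer is frame-independent, so this choice is without loss of generality.
1. Z is the centroid of triangle SCA ⇒ Z = (5/3, -1/3)
2. M is the centroid of triangle CAK ⇒ M = (2, -1/3)
3. D is the centroid of triangle SCZ ⇒ D = (5/9, 2/9)
line MD meets CZ at V = (110/81, -7/81)
D = M + t·(V−M) with t = 9/4, so MD:DV = 9/4:-5/4

MD:DV = -9/5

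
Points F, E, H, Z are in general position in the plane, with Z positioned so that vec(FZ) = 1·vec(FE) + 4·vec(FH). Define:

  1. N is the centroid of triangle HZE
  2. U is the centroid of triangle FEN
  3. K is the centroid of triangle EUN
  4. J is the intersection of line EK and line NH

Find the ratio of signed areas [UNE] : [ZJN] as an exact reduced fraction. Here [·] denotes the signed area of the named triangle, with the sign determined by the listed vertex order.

[UNE]:[ZJN] = -3/2

Choose coordinates F = (0, 0), E = (1, 0), H = (0, 1), Z = (1, 4).
1. N is the centroid of triangle HZE ⇒ N = (2/3, 5/3)
2. U is the centroid of triangle FEN ⇒ U = (5/9, 5/9)
3. K is the centroid of triangle EUN ⇒ K = (20/27, 20/27)
4. J is the intersection of line EK and line NH ⇒ J = (13/27, 40/27)
2·[UNE] = -5/9, 2·[ZJN] = 10/27
[UNE]:[ZJN] = -5/9:10/27 = -3/2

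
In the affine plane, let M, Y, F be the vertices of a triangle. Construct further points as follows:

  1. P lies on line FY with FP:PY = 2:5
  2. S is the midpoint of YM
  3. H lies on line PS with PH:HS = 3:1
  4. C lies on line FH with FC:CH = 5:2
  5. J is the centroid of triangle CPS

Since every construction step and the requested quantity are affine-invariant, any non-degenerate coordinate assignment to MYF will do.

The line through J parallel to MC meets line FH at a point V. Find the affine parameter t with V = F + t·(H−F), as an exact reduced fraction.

Choose coordinates M = (0, 0), Y = (1, 0), F = (0, 1).
1. P lies on line FY with FP:PY = 2:5 ⇒ P = (2/7, 5/7)
2. S is the midpoint of YM ⇒ S = (1/2, 0)
3. H lies on line PS with PH:HS = 3:1 ⇒ H = (25/56, 5/28)
4. C lies on line FH with FC:CH = 5:2 ⇒ C = (125/392, 81/196)
5. J is the centroid of triangle CPS ⇒ J = (433/1176, 221/588)
through J parallel to MC: direction (125/392, 81/196); meets FH at V = (59/168, 743/2100)
V = F + t·(H−F) with t = 59/75

t = 59/75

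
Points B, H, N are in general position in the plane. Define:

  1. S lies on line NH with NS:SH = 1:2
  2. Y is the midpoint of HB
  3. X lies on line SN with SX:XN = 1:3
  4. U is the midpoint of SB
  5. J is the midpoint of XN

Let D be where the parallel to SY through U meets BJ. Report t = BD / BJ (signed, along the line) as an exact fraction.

t = 8/11

Work in coordinates with B = (0, 0), H = (1, 0), N = (0, 1).
1. S lies on line NH with NS:SH = 1:2 ⇒ S = (1/3, 2/3)
2. Y is the midpoint of HB ⇒ Y = (1/2, 0)
3. X lies on line SN with SX:XN = 1:3 ⇒ X = (1/4, 3/4)
4. U is the midpoint of SB ⇒ U = (1/6, 1/3)
5. J is the midpoint of XN ⇒ J = (1/8, 7/8)
through U parallel to SY: direction (1/6, -2/3); meets BJ at D = (1/11, 7/11)
D = B + t·(J−B) with t = 8/11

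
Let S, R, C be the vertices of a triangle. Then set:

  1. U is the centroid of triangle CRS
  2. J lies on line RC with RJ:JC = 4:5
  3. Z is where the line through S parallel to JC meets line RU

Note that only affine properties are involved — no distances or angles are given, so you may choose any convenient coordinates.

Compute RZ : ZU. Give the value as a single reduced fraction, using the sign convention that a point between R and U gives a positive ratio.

RZ:ZU = -3/2

Choose coordinates S = (0, 0), R = (1, 0), C = (0, 1).
1. U is the centroid of triangle CRS ⇒ U = (1/3, 1/3)
2. J lies on line RC with RJ:JC = 4:5 ⇒ J = (5/9, 4/9)
3. Z is where the line through S parallel to JC meets line RU ⇒ Z = (-1, 1)
Z = R + t·(U−R) with t = 3, so RZ:ZU = t:(1−t) = 3:-2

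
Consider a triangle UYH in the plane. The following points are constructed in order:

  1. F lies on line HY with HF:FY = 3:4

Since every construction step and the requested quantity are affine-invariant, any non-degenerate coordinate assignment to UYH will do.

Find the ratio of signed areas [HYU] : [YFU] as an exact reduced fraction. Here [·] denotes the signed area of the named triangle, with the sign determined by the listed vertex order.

[HYU]:[YFU] = -7/4

Assign U = (0, 0), Y = (1, 0), H = (0, 1) — the answer is frame-independent, so this choice is without loss of generality.
1. F lies on line HY with HF:FY = 3:4 ⇒ F = (3/7, 4/7)
2·[HYU] = -1, 2·[YFU] = 4/7
[HYU]:[YFU] = -1:4/7 = -7/4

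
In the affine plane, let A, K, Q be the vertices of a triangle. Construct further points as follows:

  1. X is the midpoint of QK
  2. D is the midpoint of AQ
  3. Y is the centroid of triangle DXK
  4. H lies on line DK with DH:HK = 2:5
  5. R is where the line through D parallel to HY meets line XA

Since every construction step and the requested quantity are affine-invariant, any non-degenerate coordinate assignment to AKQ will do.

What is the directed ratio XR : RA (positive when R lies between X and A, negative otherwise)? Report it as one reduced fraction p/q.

XR:RA = 1/9

Choose coordinates A = (0, 0), K = (1, 0), Q = (0, 1).
1. X is the midpoint of QK ⇒ X = (1/2, 1/2)
2. D is the midpoint of AQ ⇒ D = (0, 1/2)
3. Y is the centroid of triangle DXK ⇒ Y = (1/2, 1/3)
4. H lies on line DK with DH:HK = 2:5 ⇒ H = (2/7, 5/14)
5. R is where the line through D parallel to HY meets line XA ⇒ R = (9/20, 9/20)
R = X + t·(A−X) with t = 1/10, so XR:RA = t:(1−t) = 1/10:9/10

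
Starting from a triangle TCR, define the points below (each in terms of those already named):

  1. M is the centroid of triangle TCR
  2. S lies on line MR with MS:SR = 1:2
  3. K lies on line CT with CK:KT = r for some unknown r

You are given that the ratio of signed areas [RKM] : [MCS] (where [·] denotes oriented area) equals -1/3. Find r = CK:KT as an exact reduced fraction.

r = 4/5

Set T = (0, 0), C = (1, 0), R = (0, 1); any affine frame gives the same invariant.
1. M is the centroid of triangle TCR ⇒ M = (1/3, 1/3)
2. S lies on line MR with MS:SR = 1:2 ⇒ S = (2/9, 5/9)
3. With CK:KT = r, write λ = r/(r+1) so K = C + λ·(T−C); K is affine-linear in λ
Every point depending on K is an affine combination of K and λ-independent points, so each such coordinate is linear in λ; the λ² term in each signed area is a multiple of (T−C)×(T−C) = 0, so 2·[RKM] and 2·[MCS] are each linear in λ. Evaluating at λ=0 and λ=1:
  2·[RKM] = 2/3·λ − 1/3,   2·[MCS] = 1/9
So [RKM]:[MCS] = (2/3·λ − 1/3) / (1/9). Setting this equal to -1/3:
  2/3·λ − 1/3 = -1/3·(1/9)  ⇒  λ = 4/9
Then r = λ/(1−λ) = (4/9)/(5/9) = 4/5. Check: with r = 4/5, K = (5/9, 0) and [RKM]:[MCS] = -1/3 as required.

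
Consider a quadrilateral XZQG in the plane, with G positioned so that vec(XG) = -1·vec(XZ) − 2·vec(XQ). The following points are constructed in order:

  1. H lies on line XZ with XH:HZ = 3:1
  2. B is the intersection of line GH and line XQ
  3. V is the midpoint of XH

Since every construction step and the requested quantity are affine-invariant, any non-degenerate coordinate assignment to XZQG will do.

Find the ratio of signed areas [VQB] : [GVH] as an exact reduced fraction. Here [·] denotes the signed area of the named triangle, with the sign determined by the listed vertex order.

[VQB]:[GVH] = -13/14

Choose coordinates X = (0, 0), Z = (1, 0), Q = (0, 1), G = (-1, -2).
1. H lies on line XZ with XH:HZ = 3:1 ⇒ H = (3/4, 0)
2. B is the intersection of line GH and line XQ ⇒ B = (0, -6/7)
3. V is the midpoint of XH ⇒ V = (3/8, 0)
2·[VQB] = 39/56, 2·[GVH] = -3/4
[VQB]:[GVH] = 39/56:-3/4 = -13/14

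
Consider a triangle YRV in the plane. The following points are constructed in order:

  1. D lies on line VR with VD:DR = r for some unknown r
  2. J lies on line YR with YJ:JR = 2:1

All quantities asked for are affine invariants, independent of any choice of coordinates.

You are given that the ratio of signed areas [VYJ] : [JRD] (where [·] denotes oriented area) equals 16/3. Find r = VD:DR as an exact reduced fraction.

r = 5/3

Set Y = (0, 0), R = (1, 0), V = (0, 1); any affine frame gives the same invariant.
1. With VD:DR = r, write λ = r/(r+1) so D = V + λ·(R−V); D is affine-linear in λ
2. J lies on line YR with YJ:JR = 2:1 ⇒ J = (2/3, 0)
Every point depending on D is an affine combination of D and λ-independent points, so each such coordinate is linear in λ; the λ² term in each signed area is a multiple of (R−V)×(R−V) = 0, so 2·[VYJ] and 2·[JRD] are each linear in λ. Evaluating at λ=0 and λ=1:
  2·[VYJ] = 2/3,   2·[JRD] = -1/3·λ + 1/3
So [VYJ]:[JRD] = (2/3) / (-1/3·λ + 1/3). Setting this equal to 16/3:
  2/3 = 16/3·(-1/3·λ + 1/3)  ⇒  λ = 5/8
Then r = λ/(1−λ) = (5/8)/(3/8) = 5/3. Check: with r = 5/3, D = (5/8, 3/8) and [VYJ]:[JRD] = 16/3 as required.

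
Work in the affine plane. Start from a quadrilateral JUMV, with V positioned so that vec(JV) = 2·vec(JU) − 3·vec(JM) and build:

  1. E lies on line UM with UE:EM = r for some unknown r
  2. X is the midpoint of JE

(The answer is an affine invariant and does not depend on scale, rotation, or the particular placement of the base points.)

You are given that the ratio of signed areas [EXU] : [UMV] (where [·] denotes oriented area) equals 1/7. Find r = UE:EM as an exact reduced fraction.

Choose coordinates J = (0, 0), U = (1, 0), M = (0, 1), V = (2, -3).
1. With UE:EM = r, write λ = r/(r+1) so E = U + λ·(M−U); E is affine-linear in λ
2. X is the midpoint of JE ⇒ X is an affine combination of earlier points and hence also affine-linear in λ
Every point depending on E is an affine combination of E and λ-independent points, so each such coordinate is linear in λ; the λ² term in each signed area is a multiple of (M−U)×(M−U) = 0, so 2·[EXU] and 2·[UMV] are each linear in λ. Evaluating at λ=0 and λ=1:
  2·[EXU] = 1/2·λ,   2·[UMV] = 2
So [EXU]:[UMV] = (1/2·λ) / (2). Setting this equal to 1/7:
  1/2·λ = 1/7·(2)  ⇒  λ = 4/7
Then r = λ/(1−λ) = (4/7)/(3/7) = 4/3. Check: with r = 4/3, E = (3/7, 4/7) and [EXU]:[UMV] = 1/7 as required.

r = 4/3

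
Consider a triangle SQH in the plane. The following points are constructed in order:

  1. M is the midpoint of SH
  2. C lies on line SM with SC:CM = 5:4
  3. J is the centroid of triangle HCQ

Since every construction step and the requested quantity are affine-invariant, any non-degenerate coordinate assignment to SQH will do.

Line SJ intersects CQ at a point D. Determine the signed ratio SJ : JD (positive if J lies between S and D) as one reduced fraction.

SJ:JD = -28/13

Choose coordinates S = (0, 0), Q = (1, 0), H = (0, 1).
1. M is the midpoint of SH ⇒ M = (0, 1/2)
2. C lies on line SM with SC:CM = 5:4 ⇒ C = (0, 5/18)
3. J is the centroid of triangle HCQ ⇒ J = (1/3, 23/54)
line SJ meets CQ at D = (5/28, 115/504)
J = S + t·(D−S) with t = 28/15, so SJ:JD = 28/15:-13/15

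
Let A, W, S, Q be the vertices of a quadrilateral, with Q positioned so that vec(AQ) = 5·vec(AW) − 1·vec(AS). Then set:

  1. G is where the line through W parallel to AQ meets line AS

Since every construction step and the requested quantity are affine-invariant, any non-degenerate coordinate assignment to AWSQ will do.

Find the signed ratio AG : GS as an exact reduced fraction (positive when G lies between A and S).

AG:GS = 1/4

Choose coordinates A = (0, 0), W = (1, 0), S = (0, 1), Q = (5, -1).
1. G is where the line through W parallel to AQ meets line AS ⇒ G = (0, 1/5)
G = A + t·(S−A) with t = 1/5, so AG:GS = t:(1−t) = 1/5:4/5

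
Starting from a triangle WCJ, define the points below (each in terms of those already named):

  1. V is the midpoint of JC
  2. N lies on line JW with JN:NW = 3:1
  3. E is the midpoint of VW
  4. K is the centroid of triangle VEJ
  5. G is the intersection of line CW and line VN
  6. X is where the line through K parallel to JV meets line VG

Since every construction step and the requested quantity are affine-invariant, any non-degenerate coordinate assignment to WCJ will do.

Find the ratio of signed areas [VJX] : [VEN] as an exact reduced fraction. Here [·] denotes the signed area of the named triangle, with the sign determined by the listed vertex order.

Work in coordinates with W = (0, 0), C = (1, 0), J = (0, 1).
1. V is the midpoint of JC ⇒ V = (1/2, 1/2)
2. N lies on line JW with JN:NW = 3:1 ⇒ N = (0, 1/4)
3. E is the midpoint of VW ⇒ E = (1/4, 1/4)
4. K is the centroid of triangle VEJ ⇒ K = (1/4, 7/12)
5. G is the intersection of line CW and line VN ⇒ G = (-1/2, 0)
6. X is where the line through K parallel to JV meets line VG ⇒ X = (7/18, 4/9)
2·[VJX] = 1/12, 2·[VEN] = -1/16
[VJX]:[VEN] = 1/12:-1/16 = -4/3

[VJX]:[VEN] = -4/3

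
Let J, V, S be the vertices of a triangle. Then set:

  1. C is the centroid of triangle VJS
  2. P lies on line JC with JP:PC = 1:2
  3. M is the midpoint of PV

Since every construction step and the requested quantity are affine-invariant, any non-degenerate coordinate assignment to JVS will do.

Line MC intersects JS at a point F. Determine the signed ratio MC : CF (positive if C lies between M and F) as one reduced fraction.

MC:CF = 2/3

Set J = (0, 0), V = (1, 0), S = (0, 1); any affine frame gives the same invariant.
1. C is the centroid of triangle VJS ⇒ C = (1/3, 1/3)
2. P lies on line JC with JP:PC = 1:2 ⇒ P = (1/9, 1/9)
3. M is the midpoint of PV ⇒ M = (5/9, 1/18)
line MC meets JS at F = (0, 3/4)
C = M + t·(F−M) with t = 2/5, so MC:CF = 2/5:3/5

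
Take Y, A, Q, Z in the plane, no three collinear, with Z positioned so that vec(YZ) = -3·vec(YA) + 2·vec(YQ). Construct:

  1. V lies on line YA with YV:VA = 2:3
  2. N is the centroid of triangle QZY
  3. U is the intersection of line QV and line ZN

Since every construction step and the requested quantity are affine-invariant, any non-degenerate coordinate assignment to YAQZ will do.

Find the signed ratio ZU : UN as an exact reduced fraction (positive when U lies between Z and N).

Assign Y = (0, 0), A = (1, 0), Q = (0, 1), Z = (-3, 2) — the answer is frame-independent, so this choice is without loss of generality.
1. V lies on line YA with YV:VA = 2:3 ⇒ V = (2/5, 0)
2. N is the centroid of triangle QZY ⇒ N = (-1, 1)
3. U is the intersection of line QV and line ZN ⇒ U = (1/4, 3/8)
U = Z + t·(N−Z) with t = 13/8, so ZU:UN = t:(1−t) = 13/8:-5/8

ZU:UN = -13/5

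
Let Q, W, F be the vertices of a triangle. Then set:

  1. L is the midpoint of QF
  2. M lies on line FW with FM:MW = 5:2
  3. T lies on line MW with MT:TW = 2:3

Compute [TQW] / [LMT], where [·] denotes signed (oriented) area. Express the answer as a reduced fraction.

Assign Q = (0, 0), W = (1, 0), F = (0, 1) — the answer is frame-independent, so this choice is without loss of generality.
1. L is the midpoint of QF ⇒ L = (0, 1/2)
2. M lies on line FW with FM:MW = 5:2 ⇒ M = (5/7, 2/7)
3. T lies on line MW with MT:TW = 2:3 ⇒ T = (29/35, 6/35)
2·[TQW] = 6/35, 2·[LMT] = -2/35
[TQW]:[LMT] = 6/35:-2/35 = -3

[TQW]:[LMT] = -3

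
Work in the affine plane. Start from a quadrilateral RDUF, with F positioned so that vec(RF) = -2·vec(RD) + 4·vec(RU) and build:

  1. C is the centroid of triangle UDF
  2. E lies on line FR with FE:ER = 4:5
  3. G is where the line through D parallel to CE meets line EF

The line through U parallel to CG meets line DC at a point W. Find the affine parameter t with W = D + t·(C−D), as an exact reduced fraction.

t = 7/10

Work in coordinates with R = (0, 0), D = (1, 0), U = (0, 1), F = (-2, 4).
1. C is the centroid of triangle UDF ⇒ C = (-1/3, 5/3)
2. E lies on line FR with FE:ER = 4:5 ⇒ E = (-10/9, 20/9)
3. G is where the line through D parallel to CE meets line EF ⇒ G = (-5/9, 10/9)
through U parallel to CG: direction (-2/9, -5/9); meets DC at W = (1/15, 7/6)
W = D + t·(C−D) with t = 7/10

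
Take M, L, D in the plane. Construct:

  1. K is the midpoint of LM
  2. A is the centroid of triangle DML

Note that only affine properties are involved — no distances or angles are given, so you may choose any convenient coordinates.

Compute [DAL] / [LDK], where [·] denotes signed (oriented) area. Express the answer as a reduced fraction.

[DAL]:[LDK] = 2/3

Set M = (0, 0), L = (1, 0), D = (0, 1); any affine frame gives the same invariant.
1. K is the midpoint of LM ⇒ K = (1/2, 0)
2. A is the centroid of triangle DML ⇒ A = (1/3, 1/3)
2·[DAL] = 1/3, 2·[LDK] = 1/2
[DAL]:[LDK] = 1/3:1/2 = 2/3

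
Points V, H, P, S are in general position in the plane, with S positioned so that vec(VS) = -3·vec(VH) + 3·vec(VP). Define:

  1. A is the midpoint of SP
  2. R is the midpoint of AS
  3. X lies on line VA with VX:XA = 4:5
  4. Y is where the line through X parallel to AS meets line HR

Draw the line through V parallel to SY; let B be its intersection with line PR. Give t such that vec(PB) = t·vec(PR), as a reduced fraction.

Work in coordinates with V = (0, 0), H = (1, 0), P = (0, 1), S = (-3, 3).
1. A is the midpoint of SP ⇒ A = (-3/2, 2)
2. R is the midpoint of AS ⇒ R = (-9/4, 5/2)
3. X lies on line VA with VX:XA = 4:5 ⇒ X = (-2/3, 8/9)
4. Y is where the line through X parallel to AS meets line HR ⇒ Y = (19/6, -5/3)
through V parallel to SY: direction (37/6, -14/3); meets PR at B = (-111/10, 42/5)
B = P + t·(R−P) with t = 74/15

t = 74/15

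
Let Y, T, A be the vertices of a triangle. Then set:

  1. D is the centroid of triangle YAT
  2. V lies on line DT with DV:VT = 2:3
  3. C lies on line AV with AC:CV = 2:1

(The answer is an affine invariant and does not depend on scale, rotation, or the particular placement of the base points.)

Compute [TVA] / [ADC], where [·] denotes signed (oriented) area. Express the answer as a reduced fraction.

Assign Y = (0, 0), T = (1, 0), A = (0, 1) — the answer is frame-independent, so this choice is without loss of generality.
1. D is the centroid of triangle YAT ⇒ D = (1/3, 1/3)
2. V lies on line DT with DV:VT = 2:3 ⇒ V = (3/5, 1/5)
3. C lies on line AV with AC:CV = 2:1 ⇒ C = (2/5, 7/15)
2·[TVA] = -1/5, 2·[ADC] = 4/45
[TVA]:[ADC] = -1/5:4/45 = -9/4

[TVA]:[ADC] = -9/4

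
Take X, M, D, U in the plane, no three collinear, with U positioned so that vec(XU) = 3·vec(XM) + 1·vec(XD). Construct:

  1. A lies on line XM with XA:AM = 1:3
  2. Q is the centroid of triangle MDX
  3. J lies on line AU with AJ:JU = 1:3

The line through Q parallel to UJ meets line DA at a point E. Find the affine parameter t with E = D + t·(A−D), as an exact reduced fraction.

Choose coordinates X = (0, 0), M = (1, 0), D = (0, 1), U = (3, 1).
1. A lies on line XM with XA:AM = 1:3 ⇒ A = (1/4, 0)
2. Q is the centroid of triangle MDX ⇒ Q = (1/3, 1/3)
3. J lies on line AU with AJ:JU = 1:3 ⇒ J = (15/16, 1/4)
through Q parallel to UJ: direction (-33/16, -3/4); meets DA at E = (13/72, 5/18)
E = D + t·(A−D) with t = 13/18

t = 13/18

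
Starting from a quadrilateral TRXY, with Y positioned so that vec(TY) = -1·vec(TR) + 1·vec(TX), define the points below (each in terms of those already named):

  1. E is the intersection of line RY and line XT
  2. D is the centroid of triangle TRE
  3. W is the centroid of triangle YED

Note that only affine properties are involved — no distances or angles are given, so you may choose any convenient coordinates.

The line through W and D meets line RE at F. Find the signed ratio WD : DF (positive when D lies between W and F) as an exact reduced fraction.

Work in coordinates with T = (0, 0), R = (1, 0), X = (0, 1), Y = (-1, 1).
1. E is the intersection of line RY and line XT ⇒ E = (0, 1/2)
2. D is the centroid of triangle TRE ⇒ D = (1/3, 1/6)
3. W is the centroid of triangle YED ⇒ W = (-2/9, 5/9)
line WD meets RE at F = (-1/2, 3/4)
D = W + t·(F−W) with t = -2, so WD:DF = -2:3

WD:DF = -2/3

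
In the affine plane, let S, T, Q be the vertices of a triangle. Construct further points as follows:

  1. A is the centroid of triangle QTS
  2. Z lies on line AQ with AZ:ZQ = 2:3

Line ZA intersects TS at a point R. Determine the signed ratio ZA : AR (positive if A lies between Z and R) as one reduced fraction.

ZA:AR = 4/5

Work in coordinates with S = (0, 0), T = (1, 0), Q = (0, 1).
1. A is the centroid of triangle QTS ⇒ A = (1/3, 1/3)
2. Z lies on line AQ with AZ:ZQ = 2:3 ⇒ Z = (1/5, 3/5)
line ZA meets TS at R = (1/2, 0)
A = Z + t·(R−Z) with t = 4/9, so ZA:AR = 4/9:5/9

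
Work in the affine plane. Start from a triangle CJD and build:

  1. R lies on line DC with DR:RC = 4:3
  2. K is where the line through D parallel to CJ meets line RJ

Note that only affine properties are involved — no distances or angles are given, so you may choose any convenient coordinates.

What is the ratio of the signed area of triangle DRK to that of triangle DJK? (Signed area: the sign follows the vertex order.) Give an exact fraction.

[DRK]:[DJK] = 4/7

Assign C = (0, 0), J = (1, 0), D = (0, 1) — the answer is frame-independent, so this choice is without loss of generality.
1. R lies on line DC with DR:RC = 4:3 ⇒ R = (0, 3/7)
2. K is where the line through D parallel to CJ meets line RJ ⇒ K = (-4/3, 1)
2·[DRK] = -16/21, 2·[DJK] = -4/3
[DRK]:[DJK] = -16/21:-4/3 = 4/7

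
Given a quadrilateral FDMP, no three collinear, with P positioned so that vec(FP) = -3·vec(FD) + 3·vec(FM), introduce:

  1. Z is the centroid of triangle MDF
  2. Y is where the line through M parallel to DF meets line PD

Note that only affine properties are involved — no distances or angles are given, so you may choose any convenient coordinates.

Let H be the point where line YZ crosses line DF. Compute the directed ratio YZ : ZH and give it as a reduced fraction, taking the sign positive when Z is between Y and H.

Choose coordinates F = (0, 0), D = (1, 0), M = (0, 1), P = (-3, 3).
1. Z is the centroid of triangle MDF ⇒ Z = (1/3, 1/3)
2. Y is where the line through M parallel to DF meets line PD ⇒ Y = (-1/3, 1)
line YZ meets DF at H = (2/3, 0)
Z = Y + t·(H−Y) with t = 2/3, so YZ:ZH = 2/3:1/3

YZ:ZH = 2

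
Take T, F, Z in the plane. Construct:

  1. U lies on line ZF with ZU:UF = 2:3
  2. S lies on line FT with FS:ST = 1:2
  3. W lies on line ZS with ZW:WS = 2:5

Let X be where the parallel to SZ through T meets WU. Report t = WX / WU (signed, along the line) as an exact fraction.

t = -5

Choose coordinates T = (0, 0), F = (1, 0), Z = (0, 1).
1. U lies on line ZF with ZU:UF = 2:3 ⇒ U = (2/5, 3/5)
2. S lies on line FT with FS:ST = 1:2 ⇒ S = (2/3, 0)
3. W lies on line ZS with ZW:WS = 2:5 ⇒ W = (4/21, 5/7)
through T parallel to SZ: direction (-2/3, 1); meets WU at X = (-6/7, 9/7)
X = W + t·(U−W) with t = -5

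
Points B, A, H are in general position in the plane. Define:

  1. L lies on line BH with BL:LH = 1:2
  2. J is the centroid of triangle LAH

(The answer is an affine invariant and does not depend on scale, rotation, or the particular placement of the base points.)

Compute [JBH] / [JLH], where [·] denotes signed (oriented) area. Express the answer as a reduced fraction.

Work in coordinates with B = (0, 0), A = (1, 0), H = (0, 1).
1. L lies on line BH with BL:LH = 1:2 ⇒ L = (0, 1/3)
2. J is the centroid of triangle LAH ⇒ J = (1/3, 4/9)
2·[JBH] = -1/3, 2·[JLH] = -2/9
[JBH]:[JLH] = -1/3:-2/9 = 3/2

[JBH]:[JLH] = 3/2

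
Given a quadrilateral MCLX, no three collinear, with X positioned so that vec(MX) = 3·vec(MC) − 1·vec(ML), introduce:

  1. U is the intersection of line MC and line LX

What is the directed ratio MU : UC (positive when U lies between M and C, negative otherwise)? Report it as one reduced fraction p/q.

Work in coordinates with M = (0, 0), C = (1, 0), L = (0, 1), X = (3, -1).
1. U is the intersection of line MC and line LX ⇒ U = (3/2, 0)
U = M + t·(C−M) with t = 3/2, so MU:UC = t:(1−t) = 3/2:-1/2

MU:UC = -3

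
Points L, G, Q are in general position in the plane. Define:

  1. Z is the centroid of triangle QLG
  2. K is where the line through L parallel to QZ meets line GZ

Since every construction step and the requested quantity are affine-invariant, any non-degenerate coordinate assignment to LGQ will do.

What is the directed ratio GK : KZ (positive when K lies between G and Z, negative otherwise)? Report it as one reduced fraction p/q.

Assign L = (0, 0), G = (1, 0), Q = (0, 1) — the answer is frame-independent, so this choice is without loss of generality.
1. Z is the centroid of triangle QLG ⇒ Z = (1/3, 1/3)
2. K is where the line through L parallel to QZ meets line GZ ⇒ K = (-1/3, 2/3)
K = G + t·(Z−G) with t = 2, so GK:KZ = t:(1−t) = 2:-1

GK:KZ = -2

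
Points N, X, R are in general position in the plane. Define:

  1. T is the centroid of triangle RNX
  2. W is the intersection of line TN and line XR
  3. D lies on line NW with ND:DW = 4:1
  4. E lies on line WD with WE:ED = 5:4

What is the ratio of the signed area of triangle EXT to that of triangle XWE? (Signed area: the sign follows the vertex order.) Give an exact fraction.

[EXT]:[XWE] = -2

Set N = (0, 0), X = (1, 0), R = (0, 1); any affine frame gives the same invariant.
1. T is the centroid of triangle RNX ⇒ T = (1/3, 1/3)
2. W is the intersection of line TN and line XR ⇒ W = (1/2, 1/2)
3. D lies on line NW with ND:DW = 4:1 ⇒ D = (2/5, 2/5)
4. E lies on line WD with WE:ED = 5:4 ⇒ E = (4/9, 4/9)
2·[EXT] = -1/9, 2·[XWE] = 1/18
[EXT]:[XWE] = -1/9:1/18 = -2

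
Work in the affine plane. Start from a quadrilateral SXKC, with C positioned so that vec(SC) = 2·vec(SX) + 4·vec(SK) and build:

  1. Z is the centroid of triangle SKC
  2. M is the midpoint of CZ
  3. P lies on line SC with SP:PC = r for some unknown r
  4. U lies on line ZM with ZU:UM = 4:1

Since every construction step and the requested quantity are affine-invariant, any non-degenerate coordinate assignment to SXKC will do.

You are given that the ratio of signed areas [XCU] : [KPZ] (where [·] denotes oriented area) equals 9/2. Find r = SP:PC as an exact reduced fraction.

Choose coordinates S = (0, 0), X = (1, 0), K = (0, 1), C = (2, 4).
1. Z is the centroid of triangle SKC ⇒ Z = (2/3, 5/3)
2. M is the midpoint of CZ ⇒ M = (4/3, 17/6)
3. With SP:PC = r, write λ = r/(r+1) so P = S + λ·(C−S); P is affine-linear in λ
4. U lies on line ZM with ZU:UM = 4:1 ⇒ U = (6/5, 13/5)
Every point depending on P is an affine combination of P and λ-independent points, so each such coordinate is linear in λ; the λ² term in each signed area is a multiple of (C−S)×(C−S) = 0, so 2·[XCU] and 2·[KPZ] are each linear in λ. Evaluating at λ=0 and λ=1:
  2·[XCU] = 9/5,   2·[KPZ] = -4/3·λ + 2/3
So [XCU]:[KPZ] = (9/5) / (-4/3·λ + 2/3). Setting this equal to 9/2:
  9/5 = 9/2·(-4/3·λ + 2/3)  ⇒  λ = 1/5
Then r = λ/(1−λ) = (1/5)/(4/5) = 1/4. Check: with r = 1/4, P = (2/5, 4/5) and [XCU]:[KPZ] = 9/2 as required.

r = 1/4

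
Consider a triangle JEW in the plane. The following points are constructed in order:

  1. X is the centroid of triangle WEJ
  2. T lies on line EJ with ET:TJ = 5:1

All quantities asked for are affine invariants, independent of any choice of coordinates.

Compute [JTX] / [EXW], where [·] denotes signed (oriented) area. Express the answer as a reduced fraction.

[JTX]:[EXW] = -1/6

Choose coordinates J = (0, 0), E = (1, 0), W = (0, 1).
1. X is the centroid of triangle WEJ ⇒ X = (1/3, 1/3)
2. T lies on line EJ with ET:TJ = 5:1 ⇒ T = (1/6, 0)
2·[JTX] = 1/18, 2·[EXW] = -1/3
[JTX]:[EXW] = 1/18:-1/3 = -1/6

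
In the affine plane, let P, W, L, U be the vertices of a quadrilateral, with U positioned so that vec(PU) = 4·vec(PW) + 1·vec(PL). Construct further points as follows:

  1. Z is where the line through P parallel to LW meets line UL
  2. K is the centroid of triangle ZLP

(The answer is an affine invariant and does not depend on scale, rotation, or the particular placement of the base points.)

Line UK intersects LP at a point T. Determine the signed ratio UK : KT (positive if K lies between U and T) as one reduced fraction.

Set P = (0, 0), W = (1, 0), L = (0, 1), U = (4, 1); any affine frame gives the same invariant.
1. Z is where the line through P parallel to LW meets line UL ⇒ Z = (-1, 1)
2. K is the centroid of triangle ZLP ⇒ K = (-1/3, 2/3)
line UK meets LP at T = (0, 9/13)
K = U + t·(T−U) with t = 13/12, so UK:KT = 13/12:-1/12

UK:KT = -13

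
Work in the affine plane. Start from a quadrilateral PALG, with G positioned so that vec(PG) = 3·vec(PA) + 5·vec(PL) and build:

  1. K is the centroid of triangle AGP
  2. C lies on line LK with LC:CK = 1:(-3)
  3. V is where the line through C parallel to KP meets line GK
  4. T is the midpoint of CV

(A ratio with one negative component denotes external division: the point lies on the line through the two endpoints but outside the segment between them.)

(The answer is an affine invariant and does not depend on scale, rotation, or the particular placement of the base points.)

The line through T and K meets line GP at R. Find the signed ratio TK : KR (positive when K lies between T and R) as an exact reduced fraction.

Assign P = (0, 0), A = (1, 0), L = (0, 1), G = (3, 5) — the answer is frame-independent, so this choice is without loss of generality.
1. K is the centroid of triangle AGP ⇒ K = (4/3, 5/3)
2. C lies on line LK with LC:CK = 1:(-3) ⇒ C = (-2/3, 2/3)
3. V is where the line through C parallel to KP meets line GK ⇒ V = (10/3, 17/3)
4. T is the midpoint of CV ⇒ T = (4/3, 19/6)
line TK meets GP at R = (4/3, 20/9)
K = T + t·(R−T) with t = 27/17, so TK:KR = 27/17:-10/17

TK:KR = -27/10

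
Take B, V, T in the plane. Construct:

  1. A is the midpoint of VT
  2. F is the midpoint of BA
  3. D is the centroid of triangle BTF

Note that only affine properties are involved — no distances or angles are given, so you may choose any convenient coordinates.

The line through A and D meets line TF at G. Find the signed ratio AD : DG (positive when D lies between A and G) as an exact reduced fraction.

AD:DG = -4

Set B = (0, 0), V = (1, 0), T = (0, 1); any affine frame gives the same invariant.
1. A is the midpoint of VT ⇒ A = (1/2, 1/2)
2. F is the midpoint of BA ⇒ F = (1/4, 1/4)
3. D is the centroid of triangle BTF ⇒ D = (1/12, 5/12)
line AD meets TF at G = (3/16, 7/16)
D = A + t·(G−A) with t = 4/3, so AD:DG = 4/3:-1/3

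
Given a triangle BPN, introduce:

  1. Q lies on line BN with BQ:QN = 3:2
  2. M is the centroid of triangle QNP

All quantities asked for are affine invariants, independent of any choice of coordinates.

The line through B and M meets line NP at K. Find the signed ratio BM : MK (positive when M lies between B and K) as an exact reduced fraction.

Work in coordinates with B = (0, 0), P = (1, 0), N = (0, 1).
1. Q lies on line BN with BQ:QN = 3:2 ⇒ Q = (0, 3/5)
2. M is the centroid of triangle QNP ⇒ M = (1/3, 8/15)
line BM meets NP at K = (5/13, 8/13)
M = B + t·(K−B) with t = 13/15, so BM:MK = 13/15:2/15

BM:MK = 13/2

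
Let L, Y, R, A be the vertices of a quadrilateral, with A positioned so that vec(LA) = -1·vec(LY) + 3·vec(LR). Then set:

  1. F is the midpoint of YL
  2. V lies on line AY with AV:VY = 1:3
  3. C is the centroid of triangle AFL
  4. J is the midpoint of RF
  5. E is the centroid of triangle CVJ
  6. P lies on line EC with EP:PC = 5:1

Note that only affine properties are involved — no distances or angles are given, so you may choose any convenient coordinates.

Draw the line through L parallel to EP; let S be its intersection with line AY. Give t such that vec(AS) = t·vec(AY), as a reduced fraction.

t = 4/7

Work in coordinates with L = (0, 0), Y = (1, 0), R = (0, 1), A = (-1, 3).
1. F is the midpoint of YL ⇒ F = (1/2, 0)
2. V lies on line AY with AV:VY = 1:3 ⇒ V = (-1/2, 9/4)
3. C is the centroid of triangle AFL ⇒ C = (-1/6, 1)
4. J is the midpoint of RF ⇒ J = (1/4, 1/2)
5. E is the centroid of triangle CVJ ⇒ E = (-5/36, 5/4)
6. P lies on line EC with EP:PC = 5:1 ⇒ P = (-35/216, 25/24)
through L parallel to EP: direction (-5/216, -5/24); meets AY at S = (1/7, 9/7)
S = A + t·(Y−A) with t = 4/7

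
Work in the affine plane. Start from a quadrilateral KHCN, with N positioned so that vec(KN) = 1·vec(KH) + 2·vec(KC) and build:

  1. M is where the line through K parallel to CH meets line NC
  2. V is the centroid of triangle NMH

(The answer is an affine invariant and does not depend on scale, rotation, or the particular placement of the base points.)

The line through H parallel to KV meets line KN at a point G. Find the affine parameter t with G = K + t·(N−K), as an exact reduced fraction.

t = -5

Set K = (0, 0), H = (1, 0), C = (0, 1), N = (1, 2); any affine frame gives the same invariant.
1. M is where the line through K parallel to CH meets line NC ⇒ M = (-1/2, 1/2)
2. V is the centroid of triangle NMH ⇒ V = (1/2, 5/6)
through H parallel to KV: direction (1/2, 5/6); meets KN at G = (-5, -10)
G = K + t·(N−K) with t = -5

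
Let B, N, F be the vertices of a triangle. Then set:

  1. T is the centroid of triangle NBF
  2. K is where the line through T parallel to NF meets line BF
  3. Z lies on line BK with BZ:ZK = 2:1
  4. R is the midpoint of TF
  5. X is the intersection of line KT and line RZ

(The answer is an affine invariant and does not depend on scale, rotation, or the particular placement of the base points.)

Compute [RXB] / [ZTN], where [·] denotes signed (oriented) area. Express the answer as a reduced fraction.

Work in coordinates with B = (0, 0), N = (1, 0), F = (0, 1).
1. T is the centroid of triangle NBF ⇒ T = (1/3, 1/3)
2. K is where the line through T parallel to NF meets line BF ⇒ K = (0, 2/3)
3. Z lies on line BK with BZ:ZK = 2:1 ⇒ Z = (0, 4/9)
4. R is the midpoint of TF ⇒ R = (1/6, 2/3)
5. X is the intersection of line KT and line RZ ⇒ X = (2/21, 4/7)
2·[RXB] = 2/63, 2·[ZTN] = -1/27
[RXB]:[ZTN] = 2/63:-1/27 = -6/7

[RXB]:[ZTN] = -6/7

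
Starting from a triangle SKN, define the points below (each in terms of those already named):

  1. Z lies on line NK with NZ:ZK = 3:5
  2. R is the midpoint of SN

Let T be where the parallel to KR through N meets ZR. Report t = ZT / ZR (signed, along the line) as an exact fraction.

t = -3/5

Assign S = (0, 0), K = (1, 0), N = (0, 1) — the answer is frame-independent, so this choice is without loss of generality.
1. Z lies on line NK with NZ:ZK = 3:5 ⇒ Z = (3/8, 5/8)
2. R is the midpoint of SN ⇒ R = (0, 1/2)
through N parallel to KR: direction (-1, 1/2); meets ZR at T = (3/5, 7/10)
T = Z + t·(R−Z) with t = -3/5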